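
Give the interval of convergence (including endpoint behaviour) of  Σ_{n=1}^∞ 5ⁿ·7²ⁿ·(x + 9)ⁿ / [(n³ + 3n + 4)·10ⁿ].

[-443/49, -439/49]

Apply the ratio test: |a_{n+1}| / |a_n| = [(n³ + 3n + 4)/((n+1)³ + 3(n+1) + 4)] · 5·49/10, which tends to 49/2 as n → ∞.
Hence the series converges for |x + 9| < 1/(49/2) = 2/49, so the radius of convergence is 2/49.
Check x = -439/49: the terms are on the order of 1/n³, so the series converges absolutely by comparison with the p-series (p = 3 > 1).
At x = -443/49: the terms are on the order of 1/n³, so the series converges absolutely by comparison with the p-series (p = 3 > 1).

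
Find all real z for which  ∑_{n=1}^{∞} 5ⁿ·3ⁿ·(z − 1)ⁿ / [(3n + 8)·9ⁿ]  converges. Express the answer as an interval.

[2/5, 8/5)

By the ratio test, |a_{n+1}/a_n| = [(3n + 8)/(3(n+1) + 8)] · 5·3/9 → 5/3.
Thus R = 1/(5/3) = 3/5.
Endpoint z = 8/5: comparison with the harmonic series Σ 1/n shows the series diverges.
When z = 2/5, the terms alternate in sign and decrease monotonically to 0 in absolute value (size ~ c/n), so the alternating series test gives convergence.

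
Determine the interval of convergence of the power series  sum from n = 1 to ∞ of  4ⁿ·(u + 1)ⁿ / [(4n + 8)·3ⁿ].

[-7/4, -1/4)

Ratio test: |a_{n+1}/a_n| = [(4n + 8)/(4(n+1) + 8)] · 4/3 → 4/3 as n → ∞.
The series converges when 4/3 · |u + 1| < 1, giving R = 3/4.
Endpoint u = -1/4: comparison with the harmonic series Σ 1/n shows the series diverges.
When u = -7/4, the terms alternate in sign and decrease monotonically to 0 in absolute value (size ~ c/n), so the alternating series test gives convergence.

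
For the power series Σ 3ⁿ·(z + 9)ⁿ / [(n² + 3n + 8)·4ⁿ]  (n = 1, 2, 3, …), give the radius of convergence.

R = 4/3

The ratio of consecutive coefficients is [(n² + 3n + 8)/((n+1)² + 3(n+1) + 8)] · 3/4 → 3/4.
Hence the series converges for |z + 9| < 1/(3/4) = 4/3, so the radius of convergence is 4/3.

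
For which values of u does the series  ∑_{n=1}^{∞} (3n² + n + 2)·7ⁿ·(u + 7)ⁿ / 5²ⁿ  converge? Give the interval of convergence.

(-74/7, -24/7)

Ratio test: |a_{n+1}/a_n| = [(3(n+1)² + (n+1) + 2)/(3n² + n + 2)] · 7/25 → 7/25 as n → ∞.
The series converges when 7/25 · |u + 7| < 1, giving R = 25/7.
Endpoint u = -24/7: the terms have absolute value of order n², which does not tend to 0, so the series diverges by the divergence test.
When u = -74/7, the terms have absolute value of order n², which does not tend to 0, so the series diverges by the divergence test.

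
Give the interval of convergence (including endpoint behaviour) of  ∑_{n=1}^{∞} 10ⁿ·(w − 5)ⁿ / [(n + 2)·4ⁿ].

By the ratio test, |a_{n+1}/a_n| = [(n + 2)/((n+1) + 2)] · 10/4 → 5/2.
Convergence for |w − 5| · 5/2 < 1, i.e. |w − 5| < 2/5. So R = 2/5.
When w = 27/5, comparison with the harmonic series Σ 1/n shows the series diverges.
Check w = 23/5: convergence follows from the alternating series test (terms decrease monotonically to 0).

[23/5, 27/5)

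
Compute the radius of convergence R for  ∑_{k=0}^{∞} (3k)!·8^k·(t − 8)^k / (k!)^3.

R = 1/216

The ratio of consecutive coefficients is (3k+1)·(3k+2)·(3k+3)/(k+1)³ · 8 → 216.
Thus R = 1/(216) = 1/216.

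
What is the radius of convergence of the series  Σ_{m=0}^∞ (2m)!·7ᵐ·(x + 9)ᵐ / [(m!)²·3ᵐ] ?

R = 3/28

The ratio of consecutive coefficients is (2m+1)·(2m+2)/(m+1)² · 7/3 → 28/3.
Hence the series converges for |x + 9| < 1/(28/3) = 3/28, so the radius of convergence is 3/28.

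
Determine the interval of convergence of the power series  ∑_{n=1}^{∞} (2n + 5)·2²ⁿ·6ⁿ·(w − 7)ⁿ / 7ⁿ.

The ratio of consecutive coefficients is [(2(n+1) + 5)/(2n + 5)] · 4·6/7 → 24/7.
The series converges when 24/7 · |w − 7| < 1, giving R = 7/24.
When w = 175/24, the terms have absolute value of order n, which does not tend to 0, so the series diverges by the divergence test.
At w = 161/24: the n-th term does not approach 0; divergence by the term test.

(161/24, 175/24)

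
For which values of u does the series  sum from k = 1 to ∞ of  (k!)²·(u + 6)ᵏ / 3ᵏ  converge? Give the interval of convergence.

{-6}

Ratio test: |a_{k+1}/a_k| = (k+1)² · 1/3 → ∞ as k → ∞.
The terms grow without bound for any (u + 6) ≠ 0, so R = 0 (convergence only at u = -6).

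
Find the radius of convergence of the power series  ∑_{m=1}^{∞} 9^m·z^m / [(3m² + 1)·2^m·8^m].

Apply the ratio test: |a_{m+1}| / |a_m| = [(3m² + 1)/(3(m+1)² + 1)] · 9/(2·8), which tends to 9/16 as m → ∞.
Thus R = 1/(9/16) = 16/9.

R = 16/9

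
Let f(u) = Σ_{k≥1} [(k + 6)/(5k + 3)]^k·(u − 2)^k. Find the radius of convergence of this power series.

Root test: |a_k|^(1/k) = (k + 6)/(5k + 3) → 1/5.
Hence the series converges for |u − 2| < 1/(1/5) = 5, so the radius of convergence is 5.

R = 5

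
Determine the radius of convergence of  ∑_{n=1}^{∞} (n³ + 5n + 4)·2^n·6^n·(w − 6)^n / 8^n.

R = 2/3

The ratio of consecutive coefficients is [((n+1)³ + 5(n+1) + 4)/(n³ + 5n + 4)] · 2·6/8 → 3/2.
Thus R = 1/(3/2) = 2/3.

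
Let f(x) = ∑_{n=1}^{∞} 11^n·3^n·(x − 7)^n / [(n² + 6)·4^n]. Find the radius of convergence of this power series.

The ratio of consecutive coefficients is [(n² + 6)/((n+1)² + 6)] · 11·3/4 → 33/4.
The series converges when 33/4 · |x − 7| < 1, giving R = 4/33.

R = 4/33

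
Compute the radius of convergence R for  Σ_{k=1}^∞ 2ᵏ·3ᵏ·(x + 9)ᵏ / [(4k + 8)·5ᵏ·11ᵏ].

Ratio test: |a_{k+1}/a_k| = [(4k + 8)/(4(k+1) + 8)] · 2·3/(5·11) → 6/55 as k → ∞.
Convergence for |x + 9| · 6/55 < 1, i.e. |x + 9| < 55/6. So R = 55/6.

R = 55/6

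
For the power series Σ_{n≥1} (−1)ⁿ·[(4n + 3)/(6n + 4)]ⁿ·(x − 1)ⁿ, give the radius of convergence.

R = 3/2

Root test: |a_n|^(1/n) = (4n + 3)/(6n + 4) → 2/3.
Convergence for |x − 1| · 2/3 < 1, i.e. |x − 1| < 3/2. So R = 3/2.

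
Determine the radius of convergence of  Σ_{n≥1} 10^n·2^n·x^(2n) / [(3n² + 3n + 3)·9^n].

R = 3√5/10

Ratio test: |a_{n+1}/a_n| = [(3n² + 3n + 3)/(3(n+1)² + 3(n+1) + 3)] · 10·2/9 → 20/9 as n → ∞.
Since the exponent of x increases by 2 each term, convergence requires |x|² < 9/20, hence R = 3√5/10.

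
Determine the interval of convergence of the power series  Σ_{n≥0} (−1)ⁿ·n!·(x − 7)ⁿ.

The ratio of consecutive coefficients is (n+1) → ∞.
Since the ratio → ∞, the series diverges for every x ≠ 7, and R = 0.

{7}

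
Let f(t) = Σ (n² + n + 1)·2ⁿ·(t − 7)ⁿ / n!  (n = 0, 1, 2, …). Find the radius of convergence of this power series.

R = ∞

Ratio test: |a_{n+1}/a_n| = ((n+1)² + (n+1) + 1)/(n² + n + 1) · 2 · 1/(n+1) → 0 as n → ∞.
The limit is 0, so the series converges for all t; R = ∞.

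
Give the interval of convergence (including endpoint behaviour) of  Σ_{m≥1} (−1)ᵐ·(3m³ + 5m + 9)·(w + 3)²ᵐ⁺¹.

(-4, -2)

Apply the ratio test: |a_{m+1}| / |a_m| = (3(m+1)³ + 5(m+1) + 9)/(3m³ + 5m + 9), which tends to 1 as m → ∞.
Successive powers of (w + 3) differ by 2, so the series converges when |w + 3|² · 1 < 1, i.e. |w + 3| < √(1) = 1. So R = 1.
Endpoint w = -2: the terms have absolute value of order m³, which does not tend to 0, so the series diverges by the divergence test.
At w = -4: the terms have absolute value of order m³, which does not tend to 0, so the series diverges by the divergence test.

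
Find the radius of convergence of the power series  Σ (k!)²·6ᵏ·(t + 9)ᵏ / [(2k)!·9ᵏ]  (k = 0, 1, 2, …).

R = 6

Apply the ratio test: |a_{k+1}| / |a_k| = (k+1)²/[(2k+1)·(2k+2)] · 6/9, which tends to 1/6 as k → ∞.
Hence the series converges for |t + 9| < 1/(1/6) = 6, so the radius of convergence is 6.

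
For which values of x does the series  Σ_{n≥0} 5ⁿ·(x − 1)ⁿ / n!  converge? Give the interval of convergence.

(−∞, ∞)

By the ratio test, |a_{n+1}/a_n| = 5 · 1/(n+1) → 0.
Since the limit is 0 < 1 for every x, the series converges on all of ℝ and R = ∞.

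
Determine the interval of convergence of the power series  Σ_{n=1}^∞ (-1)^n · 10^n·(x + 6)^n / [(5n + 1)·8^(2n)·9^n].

(-318/5, 258/5]

By the ratio test, |a_{n+1}/a_n| = [(5n + 1)/(5(n+1) + 1)] · 10/(64·9) → 5/288.
Convergence for |x + 6| · 5/288 < 1, i.e. |x + 6| < 288/5. So R = 288/5.
When x = 258/5, the terms alternate in sign and decrease monotonically to 0 in absolute value (size ~ c/n), so the alternating series test gives convergence.
When x = -318/5, comparison with the harmonic series Σ 1/n shows the series diverges.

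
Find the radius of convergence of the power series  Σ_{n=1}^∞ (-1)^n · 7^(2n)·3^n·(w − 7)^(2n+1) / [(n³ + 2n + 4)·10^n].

The ratio of consecutive coefficients is [(n³ + 2n + 4)/((n+1)³ + 2(n+1) + 4)] · 49·3/10 → 147/10.
Writing y = (w − 7)², the series in y has radius 10/147, so |w − 7| < √(10/147) and R = √30/21.

R = √30/21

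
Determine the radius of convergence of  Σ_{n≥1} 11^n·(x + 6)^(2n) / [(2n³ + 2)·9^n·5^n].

The ratio of consecutive coefficients is [(2n³ + 2)/(2(n+1)³ + 2)] · 11/(9·5) → 11/45.
Since the exponent of (x + 6) increases by 2 each term, convergence requires |x + 6|² < 45/11, hence R = 3√55/11.

R = 3√55/11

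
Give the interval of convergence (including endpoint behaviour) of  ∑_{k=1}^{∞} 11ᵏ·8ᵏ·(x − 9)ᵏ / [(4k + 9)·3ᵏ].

[789/88, 795/88)

Ratio test: |a_{k+1}/a_k| = [(4k + 9)/(4(k+1) + 9)] · 11·8/3 → 88/3 as k → ∞.
Hence the series converges for |x − 9| < 1/(88/3) = 3/88, so the radius of convergence is 3/88.
Endpoint x = 795/88: comparison with the harmonic series Σ 1/k shows the series diverges.
Endpoint x = 789/88: convergence follows from the alternating series test (terms decrease monotonically to 0).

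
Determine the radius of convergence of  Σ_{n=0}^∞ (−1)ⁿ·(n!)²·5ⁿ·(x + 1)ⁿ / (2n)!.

R = 4/5

By the ratio test, |a_{n+1}/a_n| = (n+1)²/[(2n+1)·(2n+2)] · 5 → 5/4.
Thus R = 1/(5/4) = 4/5.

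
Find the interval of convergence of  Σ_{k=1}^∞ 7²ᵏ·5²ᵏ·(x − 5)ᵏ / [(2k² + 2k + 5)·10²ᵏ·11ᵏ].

Apply the ratio test: |a_{k+1}| / |a_k| = [(2k² + 2k + 5)/(2(k+1)² + 2(k+1) + 5)] · 49·25/(100·11), which tends to 49/44 as k → ∞.
Convergence for |x − 5| · 49/44 < 1, i.e. |x − 5| < 44/49. So R = 44/49.
At x = 289/49: the terms are on the order of 1/k², so the series converges absolutely by comparison with the p-series (p = 2 > 1).
When x = 201/49, the series is dominated by a constant times Σ 1/k², which converges (p = 2 > 1).

[201/49, 289/49]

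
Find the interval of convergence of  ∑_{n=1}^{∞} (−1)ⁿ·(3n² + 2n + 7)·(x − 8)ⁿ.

(7, 9)

The ratio of consecutive coefficients is (3(n+1)² + 2(n+1) + 7)/(3n² + 2n + 7) → 1.
Hence R = 1.
At x = 9: the terms have absolute value of order n², which does not tend to 0, so the series diverges by the divergence test.
Check x = 7: the n-th term does not approach 0; divergence by the term test.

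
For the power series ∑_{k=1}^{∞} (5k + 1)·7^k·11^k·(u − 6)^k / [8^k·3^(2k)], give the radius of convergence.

Apply the ratio test: |a_{k+1}| / |a_k| = [(5(k+1) + 1)/(5k + 1)] · 7·11/(8·9), which tends to 77/72 as k → ∞.
Convergence for |u − 6| · 77/72 < 1, i.e. |u − 6| < 72/77. So R = 72/77.

R = 72/77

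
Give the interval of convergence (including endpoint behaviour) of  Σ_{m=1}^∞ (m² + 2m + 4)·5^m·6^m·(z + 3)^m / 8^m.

(-49/15, -41/15)

By the ratio test, |a_{m+1}/a_m| = [((m+1)² + 2(m+1) + 4)/(m² + 2m + 4)] · 5·6/8 → 15/4.
Convergence for |z + 3| · 15/4 < 1, i.e. |z + 3| < 4/15. So R = 4/15.
Endpoint z = -41/15: the terms have absolute value of order m², which does not tend to 0, so the series diverges by the divergence test.
When z = -49/15, the terms have absolute value of order m², which does not tend to 0, so the series diverges by the divergence test.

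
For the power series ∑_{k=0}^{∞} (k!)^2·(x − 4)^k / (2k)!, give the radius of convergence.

By the ratio test, |a_{k+1}/a_k| = (k+1)²/[(2k+1)·(2k+2)] → 1/4.
Thus R = 1/(1/4) = 4.

R = 4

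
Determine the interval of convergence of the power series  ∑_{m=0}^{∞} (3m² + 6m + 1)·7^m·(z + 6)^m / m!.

(−∞, ∞)

The ratio of consecutive coefficients is (3(m+1)² + 6(m+1) + 1)/(3m² + 6m + 1) · 7 · 1/(m+1) → 0.
The limit is 0, so the series converges for all z; R = ∞.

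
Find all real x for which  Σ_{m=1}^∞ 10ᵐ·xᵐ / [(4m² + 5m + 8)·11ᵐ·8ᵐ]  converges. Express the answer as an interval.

[-44/5, 44/5]

The ratio of consecutive coefficients is [(4m² + 5m + 8)/(4(m+1)² + 5(m+1) + 8)] · 10/(11·8) → 5/44.
Thus R = 1/(5/44) = 44/5.
When x = 44/5, absolute convergence follows by limit comparison with Σ 1/m².
When x = -44/5, absolute convergence follows by limit comparison with Σ 1/m².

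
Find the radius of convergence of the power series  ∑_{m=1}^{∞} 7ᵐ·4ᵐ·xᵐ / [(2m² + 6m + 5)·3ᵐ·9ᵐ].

The ratio of consecutive coefficients is [(2m² + 6m + 5)/(2(m+1)² + 6(m+1) + 5)] · 7·4/(3·9) → 28/27.
Convergence for |x| · 28/27 < 1, i.e. |x| < 27/28. So R = 27/28.

R = 27/28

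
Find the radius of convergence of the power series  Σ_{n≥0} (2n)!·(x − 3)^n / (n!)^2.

The ratio of consecutive coefficients is (2n+1)·(2n+2)/(n+1)² → 4.
Thus R = 1/(4) = 1/4.

R = 1/4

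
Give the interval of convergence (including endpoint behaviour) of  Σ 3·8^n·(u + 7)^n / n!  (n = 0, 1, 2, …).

By the ratio test, |a_{n+1}/a_n| = 3/3 · 8 · 1/(n+1) → 0.
Since the limit is 0 < 1 for every u, the series converges on all of ℝ and R = ∞.

(−∞, ∞)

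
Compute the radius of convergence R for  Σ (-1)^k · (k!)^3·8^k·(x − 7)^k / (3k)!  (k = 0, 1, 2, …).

R = 27/8

The ratio of consecutive coefficients is (k+1)³/[(3k+1)·(3k+2)·(3k+3)] · 8 → 8/27.
Convergence for |x − 7| · 8/27 < 1, i.e. |x − 7| < 27/8. So R = 27/8.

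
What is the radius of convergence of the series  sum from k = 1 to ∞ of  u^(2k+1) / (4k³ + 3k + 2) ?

R = 1

By the ratio test, |a_{k+1}/a_k| = (4k³ + 3k + 2)/(4(k+1)³ + 3(k+1) + 2) → 1.
Successive powers of u differ by 2, so the series converges when |u|² · 1 < 1, i.e. |u| < √(1) = 1. So R = 1.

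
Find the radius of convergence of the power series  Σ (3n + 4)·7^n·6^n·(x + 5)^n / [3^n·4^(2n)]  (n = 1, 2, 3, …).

The ratio of consecutive coefficients is [(3(n+1) + 4)/(3n + 4)] · 7·6/(3·16) → 7/8.
Hence the series converges for |x + 5| < 1/(7/8) = 8/7, so the radius of convergence is 8/7.

R = 8/7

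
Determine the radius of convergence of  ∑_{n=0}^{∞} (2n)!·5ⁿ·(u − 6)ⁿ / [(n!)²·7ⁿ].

R = 7/20

The ratio of consecutive coefficients is (2n+1)·(2n+2)/(n+1)² · 5/7 → 20/7.
Thus R = 1/(20/7) = 7/20.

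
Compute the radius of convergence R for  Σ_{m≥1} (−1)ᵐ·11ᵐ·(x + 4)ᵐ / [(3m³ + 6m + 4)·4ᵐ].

The ratio of consecutive coefficients is [(3m³ + 6m + 4)/(3(m+1)³ + 6(m+1) + 4)] · 11/4 → 11/4.
The series converges when 11/4 · |x + 4| < 1, giving R = 4/11.

R = 4/11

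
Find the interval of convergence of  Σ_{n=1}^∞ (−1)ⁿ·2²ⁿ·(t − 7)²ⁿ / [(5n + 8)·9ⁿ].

[11/2, 17/2]

Apply the ratio test: |a_{n+1}| / |a_n| = [(5n + 8)/(5(n+1) + 8)] · 4/9, which tends to 4/9 as n → ∞.
Successive powers of (t − 7) differ by 2, so the series converges when |t − 7|² · 4/9 < 1, i.e. |t − 7| < √(9/4) = 3/2. So R = 3/2.
Endpoint t = 17/2: convergence follows from the alternating series test (terms decrease monotonically to 0).
Endpoint t = 11/2: convergence follows from the alternating series test (terms decrease monotonically to 0).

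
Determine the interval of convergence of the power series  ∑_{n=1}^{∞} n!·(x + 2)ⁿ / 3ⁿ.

{-2}

Apply the ratio test: |a_{n+1}| / |a_n| = (n+1) · 1/3, which tends to ∞ as n → ∞.
The ratio grows without bound, so the series diverges whenever (x + 2) ≠ 0; it converges only at x = -2. R = 0.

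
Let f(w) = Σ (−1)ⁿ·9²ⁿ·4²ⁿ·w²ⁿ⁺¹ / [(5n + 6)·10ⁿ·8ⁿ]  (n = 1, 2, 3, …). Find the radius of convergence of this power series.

By the ratio test, |a_{n+1}/a_n| = [(5n + 6)/(5(n+1) + 6)] · 81·16/(10·8) → 81/5.
Successive powers of w differ by 2, so the series converges when |w|² · 81/5 < 1, i.e. |w| < √(5/81). So R = √5/9.

R = √5/9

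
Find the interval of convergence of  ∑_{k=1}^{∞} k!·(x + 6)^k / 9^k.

{-6}

The ratio of consecutive coefficients is (k+1) · 1/9 → ∞.
Since the ratio → ∞, the series diverges for every x ≠ -6, and R = 0.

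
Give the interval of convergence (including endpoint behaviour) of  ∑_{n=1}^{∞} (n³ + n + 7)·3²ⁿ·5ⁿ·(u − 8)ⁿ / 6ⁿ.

The ratio of consecutive coefficients is [((n+1)³ + (n+1) + 7)/(n³ + n + 7)] · 9·5/6 → 15/2.
The series converges when 15/2 · |u − 8| < 1, giving R = 2/15.
Endpoint u = 122/15: the terms have absolute value of order n³, which does not tend to 0, so the series diverges by the divergence test.
At u = 118/15: the terms have absolute value of order n³, which does not tend to 0, so the series diverges by the divergence test.

(118/15, 122/15)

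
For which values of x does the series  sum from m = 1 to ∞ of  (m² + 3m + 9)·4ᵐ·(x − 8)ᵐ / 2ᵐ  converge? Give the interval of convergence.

(15/2, 17/2)

The ratio of consecutive coefficients is [((m+1)² + 3(m+1) + 9)/(m² + 3m + 9)] · 4/2 → 2.
Thus R = 1/(2) = 1/2.
When x = 17/2, the m-th term does not approach 0; divergence by the term test.
Check x = 15/2: the terms have absolute value of order m², which does not tend to 0, so the series diverges by the divergence test.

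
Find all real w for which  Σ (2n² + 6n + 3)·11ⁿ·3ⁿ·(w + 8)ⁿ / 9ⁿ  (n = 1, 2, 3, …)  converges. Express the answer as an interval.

The ratio of consecutive coefficients is [(2(n+1)² + 6(n+1) + 3)/(2n² + 6n + 3)] · 11·3/9 → 11/3.
Convergence for |w + 8| · 11/3 < 1, i.e. |w + 8| < 3/11. So R = 3/11.
Endpoint w = -85/11: the n-th term does not approach 0; divergence by the term test.
At w = -91/11: the n-th term does not approach 0; divergence by the term test.

(-91/11, -85/11)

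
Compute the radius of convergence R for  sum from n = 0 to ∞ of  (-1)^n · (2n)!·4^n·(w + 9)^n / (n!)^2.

R = 1/16

Ratio test: |a_{n+1}/a_n| = (2n+1)·(2n+2)/(n+1)² · 4 → 16 as n → ∞.
Thus R = 1/(16) = 1/16.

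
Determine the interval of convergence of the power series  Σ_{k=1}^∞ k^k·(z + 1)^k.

{-1}

Root test: |a_k|^(1/k) = k → ∞.
The root grows without bound, so R = 0 (convergence only at z = -1).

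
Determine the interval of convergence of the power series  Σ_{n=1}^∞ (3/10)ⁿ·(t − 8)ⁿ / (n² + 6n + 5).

[14/3, 34/3]

Ratio test: |a_{n+1}/a_n| = [(n² + 6n + 5)/((n+1)² + 6(n+1) + 5)] · 3/10 → 3/10 as n → ∞.
Hence the series converges for |t − 8| < 1/(3/10) = 10/3, so the radius of convergence is 10/3.
Check t = 34/3: the terms are on the order of 1/n², so the series converges absolutely by comparison with the p-series (p = 2 > 1).
At t = 14/3: the series is dominated by a constant times Σ 1/n², which converges (p = 2 > 1).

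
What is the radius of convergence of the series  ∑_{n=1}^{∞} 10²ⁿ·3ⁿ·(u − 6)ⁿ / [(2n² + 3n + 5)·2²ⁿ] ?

By the ratio test, |a_{n+1}/a_n| = [(2n² + 3n + 5)/(2(n+1)² + 3(n+1) + 5)] · 100·3/4 → 75.
Thus R = 1/(75) = 1/75.

R = 1/75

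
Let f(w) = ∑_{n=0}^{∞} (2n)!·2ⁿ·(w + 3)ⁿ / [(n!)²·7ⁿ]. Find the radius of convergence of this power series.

R = 7/8

Ratio test: |a_{n+1}/a_n| = (2n+1)·(2n+2)/(n+1)² · 2/7 → 8/7 as n → ∞.
Hence the series converges for |w + 3| < 1/(8/7) = 7/8, so the radius of convergence is 7/8.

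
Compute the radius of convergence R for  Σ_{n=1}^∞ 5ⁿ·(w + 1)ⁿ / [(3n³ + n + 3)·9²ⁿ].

R = 81/5

Apply the ratio test: |a_{n+1}| / |a_n| = [(3n³ + n + 3)/(3(n+1)³ + (n+1) + 3)] · 5/81, which tends to 5/81 as n → ∞.
Convergence for |w + 1| · 5/81 < 1, i.e. |w + 1| < 81/5. So R = 81/5.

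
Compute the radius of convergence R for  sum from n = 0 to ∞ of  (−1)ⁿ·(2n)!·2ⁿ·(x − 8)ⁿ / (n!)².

R = 1/8

By the ratio test, |a_{n+1}/a_n| = (2n+1)·(2n+2)/(n+1)² · 2 → 8.
Convergence for |x − 8| · 8 < 1, i.e. |x − 8| < 1/8. So R = 1/8.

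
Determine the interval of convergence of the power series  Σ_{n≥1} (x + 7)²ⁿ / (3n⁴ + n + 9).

The ratio of consecutive coefficients is (3n⁴ + n + 9)/(3(n+1)⁴ + (n+1) + 9) → 1.
Writing y = (x + 7)², the series in y has radius 1, so |x + 7| < √(1) = 1 and R = 1.
At x = -6: the terms are on the order of 1/n⁴, so the series converges absolutely by comparison with the p-series (p = 4 > 1).
Endpoint x = -8: the series is dominated by a constant times Σ 1/n⁴, which converges (p = 4 > 1).

[-8, -6]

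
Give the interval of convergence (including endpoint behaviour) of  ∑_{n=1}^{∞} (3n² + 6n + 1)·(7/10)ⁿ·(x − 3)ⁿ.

Apply the ratio test: |a_{n+1}| / |a_n| = [(3(n+1)² + 6(n+1) + 1)/(3n² + 6n + 1)] · 7/10, which tends to 7/10 as n → ∞.
Thus R = 1/(7/10) = 10/7.
At x = 31/7: the terms have absolute value of order n², which does not tend to 0, so the series diverges by the divergence test.
Endpoint x = 11/7: the terms do not tend to 0, so the series diverges.

(11/7, 31/7)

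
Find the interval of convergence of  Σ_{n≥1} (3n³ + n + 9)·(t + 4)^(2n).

The ratio of consecutive coefficients is (3(n+1)³ + (n+1) + 9)/(3n³ + n + 9) → 1.
Writing y = (t + 4)², the series in y has radius 1, so |t + 4| < √(1) = 1 and R = 1.
At t = -3: the terms have absolute value of order n³, which does not tend to 0, so the series diverges by the divergence test.
Check t = -5: the n-th term does not approach 0; divergence by the term test.

(-5, -3)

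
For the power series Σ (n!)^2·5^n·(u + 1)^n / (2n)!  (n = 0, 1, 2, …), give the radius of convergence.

Ratio test: |a_{n+1}/a_n| = (n+1)²/[(2n+1)·(2n+2)] · 5 → 5/4 as n → ∞.
The series converges when 5/4 · |u + 1| < 1, giving R = 4/5.

R = 4/5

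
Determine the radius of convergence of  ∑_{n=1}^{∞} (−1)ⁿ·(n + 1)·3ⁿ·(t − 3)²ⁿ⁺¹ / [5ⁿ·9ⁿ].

The ratio of consecutive coefficients is [((n+1) + 1)/(n + 1)] · 3/(5·9) → 1/15.
Writing y = (t − 3)², the series in y has radius 15, so |t − 3| < √(15) and R = √15.

R = √15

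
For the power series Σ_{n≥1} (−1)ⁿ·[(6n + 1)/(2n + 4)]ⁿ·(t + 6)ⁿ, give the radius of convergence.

Root test: |a_n|^(1/n) = (6n + 1)/(2n + 4) → 3.
Hence the series converges for |t + 6| < 1/(3) = 1/3, so the radius of convergence is 1/3.

R = 1/3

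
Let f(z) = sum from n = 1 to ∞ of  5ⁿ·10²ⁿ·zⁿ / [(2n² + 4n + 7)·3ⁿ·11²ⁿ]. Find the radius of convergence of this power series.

The ratio of consecutive coefficients is [(2n² + 4n + 7)/(2(n+1)² + 4(n+1) + 7)] · 5·100/(3·121) → 500/363.
The series converges when 500/363 · |z| < 1, giving R = 363/500.

R = 363/500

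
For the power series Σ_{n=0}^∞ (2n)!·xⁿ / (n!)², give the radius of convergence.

The ratio of consecutive coefficients is (2n+1)·(2n+2)/(n+1)² → 4.
The series converges when 4 · |x| < 1, giving R = 1/4.

R = 1/4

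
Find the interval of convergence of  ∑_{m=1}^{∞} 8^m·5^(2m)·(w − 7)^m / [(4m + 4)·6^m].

[697/100, 703/100)

By the ratio test, |a_{m+1}/a_m| = [(4m + 4)/(4(m+1) + 4)] · 8·25/6 → 100/3.
Convergence for |w − 7| · 100/3 < 1, i.e. |w − 7| < 3/100. So R = 3/100.
Endpoint w = 703/100: comparison with the harmonic series Σ 1/m shows the series diverges.
Endpoint w = 697/100: convergence follows from the alternating series test (terms decrease monotonically to 0).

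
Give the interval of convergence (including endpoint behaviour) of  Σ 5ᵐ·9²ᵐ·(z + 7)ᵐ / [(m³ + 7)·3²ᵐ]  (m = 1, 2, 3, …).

By the ratio test, |a_{m+1}/a_m| = [(m³ + 7)/((m+1)³ + 7)] · 5·81/9 → 45.
Convergence for |z + 7| · 45 < 1, i.e. |z + 7| < 1/45. So R = 1/45.
At z = -314/45: the series is dominated by a constant times Σ 1/m³, which converges (p = 3 > 1).
When z = -316/45, the terms are on the order of 1/m³, so the series converges absolutely by comparison with the p-series (p = 3 > 1).

[-316/45, -314/45]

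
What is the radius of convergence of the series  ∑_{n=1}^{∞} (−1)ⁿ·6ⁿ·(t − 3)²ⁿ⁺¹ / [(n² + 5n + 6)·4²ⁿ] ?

Apply the ratio test: |a_{n+1}| / |a_n| = [(n² + 5n + 6)/((n+1)² + 5(n+1) + 6)] · 6/16, which tends to 3/8 as n → ∞.
Writing y = (t − 3)², the series in y has radius 8/3, so |t − 3| < √(8/3) and R = 2√6/3.

R = 2√6/3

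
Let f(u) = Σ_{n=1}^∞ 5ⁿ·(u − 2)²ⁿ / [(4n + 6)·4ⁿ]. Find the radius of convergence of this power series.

R = 2√5/5

Apply the ratio test: |a_{n+1}| / |a_n| = [(4n + 6)/(4(n+1) + 6)] · 5/4, which tends to 5/4 as n → ∞.
Successive powers of (u − 2) differ by 2, so the series converges when |u − 2|² · 5/4 < 1, i.e. |u − 2| < √(4/5). So R = 2√5/5.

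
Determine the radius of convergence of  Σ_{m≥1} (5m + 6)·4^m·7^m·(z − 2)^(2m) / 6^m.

By the ratio test, |a_{m+1}/a_m| = [(5(m+1) + 6)/(5m + 6)] · 4·7/6 → 14/3.
Since the exponent of (z − 2) increases by 2 each term, convergence requires |z − 2|² < 3/14, hence R = √42/14.

R = √42/14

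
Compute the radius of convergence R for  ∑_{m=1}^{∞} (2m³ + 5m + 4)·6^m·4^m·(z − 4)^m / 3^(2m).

R = 3/8

Ratio test: |a_{m+1}/a_m| = [(2(m+1)³ + 5(m+1) + 4)/(2m³ + 5m + 4)] · 6·4/9 → 8/3 as m → ∞.
The series converges when 8/3 · |z − 4| < 1, giving R = 3/8.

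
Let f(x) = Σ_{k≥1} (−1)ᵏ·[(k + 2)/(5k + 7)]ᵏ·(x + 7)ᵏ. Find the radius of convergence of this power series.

R = 5

By the Cauchy root test, |a_k|^(1/k) = (k + 2)/(5k + 7) → 1/5.
Thus R = 1/(1/5) = 5.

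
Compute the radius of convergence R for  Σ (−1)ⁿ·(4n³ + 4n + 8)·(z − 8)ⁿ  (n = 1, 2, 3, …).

By the ratio test, |a_{n+1}/a_n| = (4(n+1)³ + 4(n+1) + 8)/(4n³ + 4n + 8) → 1.
So the series converges when |z − 8| < 1 and diverges when |z − 8| > 1; R = 1.

R = 1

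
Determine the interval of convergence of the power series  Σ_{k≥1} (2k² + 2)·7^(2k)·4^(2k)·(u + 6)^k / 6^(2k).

The ratio of consecutive coefficients is [(2(k+1)² + 2)/(2k² + 2)] · 49·16/36 → 196/9.
Thus R = 1/(196/9) = 9/196.
Check u = -1167/196: the terms do not tend to 0, so the series diverges.
At u = -1185/196: the terms do not tend to 0, so the series diverges.

(-1185/196, -1167/196)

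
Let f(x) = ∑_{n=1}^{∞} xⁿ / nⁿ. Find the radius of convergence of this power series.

Root test: |a_n|^(1/n) = 1/n → 0.
Since the n-th root of |a_n| tends to 0, the series converges for all real x; R = ∞.

R = ∞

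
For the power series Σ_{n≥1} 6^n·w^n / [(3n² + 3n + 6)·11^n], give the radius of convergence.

Ratio test: |a_{n+1}/a_n| = [(3n² + 3n + 6)/(3(n+1)² + 3(n+1) + 6)] · 6/11 → 6/11 as n → ∞.
The series converges when 6/11 · |w| < 1, giving R = 11/6.

R = 11/6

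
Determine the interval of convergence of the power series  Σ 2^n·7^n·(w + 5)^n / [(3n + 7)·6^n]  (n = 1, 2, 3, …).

[-38/7, -32/7)

Ratio test: |a_{n+1}/a_n| = [(3n + 7)/(3(n+1) + 7)] · 2·7/6 → 7/3 as n → ∞.
Convergence for |w + 5| · 7/3 < 1, i.e. |w + 5| < 3/7. So R = 3/7.
Check w = -32/7: the terms behave like c/n; limit comparison with the harmonic series gives divergence.
At w = -38/7: the terms alternate in sign and decrease monotonically to 0 in absolute value (size ~ c/n), so the alternating series test gives convergence.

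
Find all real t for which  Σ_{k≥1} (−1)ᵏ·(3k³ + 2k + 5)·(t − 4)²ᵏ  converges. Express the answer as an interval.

(3, 5)

Apply the ratio test: |a_{k+1}| / |a_k| = (3(k+1)³ + 2(k+1) + 5)/(3k³ + 2k + 5), which tends to 1 as k → ∞.
Since the exponent of (t − 4) increases by 2 each term, convergence requires |t − 4|² < 1, hence R = 1.
When t = 5, the terms have absolute value of order k³, which does not tend to 0, so the series diverges by the divergence test.
At t = 3: the k-th term does not approach 0; divergence by the term test.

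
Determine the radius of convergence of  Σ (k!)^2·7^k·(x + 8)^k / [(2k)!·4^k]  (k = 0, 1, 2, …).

R = 16/7

Apply the ratio test: |a_{k+1}| / |a_k| = (k+1)²/[(2k+1)·(2k+2)] · 7/4, which tends to 7/16 as k → ∞.
Hence the series converges for |x + 8| < 1/(7/16) = 16/7, so the radius of convergence is 16/7.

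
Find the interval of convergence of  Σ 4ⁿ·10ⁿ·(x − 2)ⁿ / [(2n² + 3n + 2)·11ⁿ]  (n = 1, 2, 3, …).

Ratio test: |a_{n+1}/a_n| = [(2n² + 3n + 2)/(2(n+1)² + 3(n+1) + 2)] · 4·10/11 → 40/11 as n → ∞.
Hence the series converges for |x − 2| < 1/(40/11) = 11/40, so the radius of convergence is 11/40.
When x = 91/40, the series is dominated by a constant times Σ 1/n², which converges (p = 2 > 1).
Check x = 69/40: absolute convergence follows by limit comparison with Σ 1/n².

[69/40, 91/40]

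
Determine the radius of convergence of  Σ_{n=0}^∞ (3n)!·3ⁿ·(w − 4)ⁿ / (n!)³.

R = 1/81

Apply the ratio test: |a_{n+1}| / |a_n| = (3n+1)·(3n+2)·(3n+3)/(n+1)³ · 3, which tends to 81 as n → ∞.
The series converges when 81 · |w − 4| < 1, giving R = 1/81.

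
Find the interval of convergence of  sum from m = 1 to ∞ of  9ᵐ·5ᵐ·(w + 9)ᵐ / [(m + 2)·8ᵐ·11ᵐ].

By the ratio test, |a_{m+1}/a_m| = [(m + 2)/((m+1) + 2)] · 9·5/(8·11) → 45/88.
Thus R = 1/(45/88) = 88/45.
When w = -317/45, the terms are asymptotic to a nonzero constant times 1/m, so the series diverges by limit comparison with Σ 1/m.
When w = -493/45, convergence follows from the alternating series test (terms decrease monotonically to 0).

[-493/45, -317/45)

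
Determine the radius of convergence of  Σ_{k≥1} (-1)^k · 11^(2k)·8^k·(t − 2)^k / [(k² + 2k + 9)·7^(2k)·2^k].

R = 49/484

The ratio of consecutive coefficients is [(k² + 2k + 9)/((k+1)² + 2(k+1) + 9)] · 121·8/(49·2) → 484/49.
Convergence for |t − 2| · 484/49 < 1, i.e. |t − 2| < 49/484. So R = 49/484.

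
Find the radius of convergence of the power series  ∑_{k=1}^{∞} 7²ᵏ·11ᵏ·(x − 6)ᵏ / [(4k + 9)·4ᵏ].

By the ratio test, |a_{k+1}/a_k| = [(4k + 9)/(4(k+1) + 9)] · 49·11/4 → 539/4.
The series converges when 539/4 · |x − 6| < 1, giving R = 4/539.

R = 4/539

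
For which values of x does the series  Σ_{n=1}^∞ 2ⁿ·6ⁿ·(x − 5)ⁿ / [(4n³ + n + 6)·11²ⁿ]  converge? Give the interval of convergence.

By the ratio test, |a_{n+1}/a_n| = [(4n³ + n + 6)/(4(n+1)³ + (n+1) + 6)] · 2·6/121 → 12/121.
The series converges when 12/121 · |x − 5| < 1, giving R = 121/12.
Check x = 181/12: absolute convergence follows by limit comparison with Σ 1/n³.
Endpoint x = -61/12: the series is dominated by a constant times Σ 1/n³, which converges (p = 3 > 1).

[-61/12, 181/12]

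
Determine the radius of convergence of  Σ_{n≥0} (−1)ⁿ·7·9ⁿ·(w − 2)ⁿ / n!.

Apply the ratio test: |a_{n+1}| / |a_n| = 7/7 · 9 · 1/(n+1), which tends to 0 as n → ∞.
The limit is 0, so the series converges for all w; R = ∞.

R = ∞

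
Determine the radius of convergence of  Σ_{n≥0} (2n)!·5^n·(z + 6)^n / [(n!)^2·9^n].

R = 9/20

The ratio of consecutive coefficients is (2n+1)·(2n+2)/(n+1)² · 5/9 → 20/9.
Convergence for |z + 6| · 20/9 < 1, i.e. |z + 6| < 9/20. So R = 9/20.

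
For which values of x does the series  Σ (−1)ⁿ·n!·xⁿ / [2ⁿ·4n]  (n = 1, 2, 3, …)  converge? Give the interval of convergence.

{0}

Apply the ratio test: |a_{n+1}| / |a_n| = (n+1) · 1/2 · 4n/4(n+1), which tends to ∞ as n → ∞.
Since the ratio → ∞, the series diverges for every x ≠ 0, and R = 0.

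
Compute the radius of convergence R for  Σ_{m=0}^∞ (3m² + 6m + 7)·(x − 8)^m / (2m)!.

By the ratio test, |a_{m+1}/a_m| = (3(m+1)² + 6(m+1) + 7)/(3m² + 6m + 7) · 1/[(2m+1)·(2m+2)] → 0.
The ratio tends to 0 regardless of x, hence R = ∞.

R = ∞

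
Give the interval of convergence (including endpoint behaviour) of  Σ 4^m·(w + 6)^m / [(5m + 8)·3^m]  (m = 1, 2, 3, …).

[-27/4, -21/4)

The ratio of consecutive coefficients is [(5m + 8)/(5(m+1) + 8)] · 4/3 → 4/3.
Convergence for |w + 6| · 4/3 < 1, i.e. |w + 6| < 3/4. So R = 3/4.
When w = -21/4, the terms are asymptotic to a nonzero constant times 1/m, so the series diverges by limit comparison with Σ 1/m.
Check w = -27/4: an alternating series whose terms decrease to 0 in absolute value, so it converges by the Leibniz criterion.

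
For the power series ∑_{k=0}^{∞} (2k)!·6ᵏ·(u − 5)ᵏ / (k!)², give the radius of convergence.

Apply the ratio test: |a_{k+1}| / |a_k| = (2k+1)·(2k+2)/(k+1)² · 6, which tends to 24 as k → ∞.
Convergence for |u − 5| · 24 < 1, i.e. |u − 5| < 1/24. So R = 1/24.

R = 1/24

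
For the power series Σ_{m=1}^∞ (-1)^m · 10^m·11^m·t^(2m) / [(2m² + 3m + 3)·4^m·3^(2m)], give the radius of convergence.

The ratio of consecutive coefficients is [(2m² + 3m + 3)/(2(m+1)² + 3(m+1) + 3)] · 10·11/(4·9) → 55/18.
Writing y = t², the series in y has radius 18/55, so |t| < √(18/55) and R = 3√110/55.

R = 3√110/55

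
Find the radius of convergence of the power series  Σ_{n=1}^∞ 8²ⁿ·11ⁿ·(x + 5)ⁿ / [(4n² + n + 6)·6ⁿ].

Ratio test: |a_{n+1}/a_n| = [(4n² + n + 6)/(4(n+1)² + (n+1) + 6)] · 64·11/6 → 352/3 as n → ∞.
The series converges when 352/3 · |x + 5| < 1, giving R = 3/352.

R = 3/352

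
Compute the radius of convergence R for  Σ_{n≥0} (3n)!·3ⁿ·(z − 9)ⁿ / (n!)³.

Ratio test: |a_{n+1}/a_n| = (3n+1)·(3n+2)·(3n+3)/(n+1)³ · 3 → 81 as n → ∞.
Convergence for |z − 9| · 81 < 1, i.e. |z − 9| < 1/81. So R = 1/81.

R = 1/81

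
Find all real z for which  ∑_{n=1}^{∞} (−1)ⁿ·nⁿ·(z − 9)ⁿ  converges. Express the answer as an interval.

{9}

Root test: |a_n|^(1/n) = n → ∞.
The root grows without bound, so R = 0 (convergence only at z = 9).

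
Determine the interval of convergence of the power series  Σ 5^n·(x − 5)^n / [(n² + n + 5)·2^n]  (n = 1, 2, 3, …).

By the ratio test, |a_{n+1}/a_n| = [(n² + n + 5)/((n+1)² + (n+1) + 5)] · 5/2 → 5/2.
The series converges when 5/2 · |x − 5| < 1, giving R = 2/5.
Check x = 27/5: the terms are on the order of 1/n², so the series converges absolutely by comparison with the p-series (p = 2 > 1).
Endpoint x = 23/5: the series is dominated by a constant times Σ 1/n², which converges (p = 2 > 1).

[23/5, 27/5]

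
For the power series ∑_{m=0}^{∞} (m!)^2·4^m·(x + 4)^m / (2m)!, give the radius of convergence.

R = 1

Apply the ratio test: |a_{m+1}| / |a_m| = (m+1)²/[(2m+1)·(2m+2)] · 4, which tends to 1 as m → ∞.
So the series converges when |x + 4| < 1 and diverges when |x + 4| > 1; R = 1.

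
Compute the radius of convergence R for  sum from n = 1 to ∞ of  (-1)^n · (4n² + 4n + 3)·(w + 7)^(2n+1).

Apply the ratio test: |a_{n+1}| / |a_n| = (4(n+1)² + 4(n+1) + 3)/(4n² + 4n + 3), which tends to 1 as n → ∞.
Since the exponent of (w + 7) increases by 2 each term, convergence requires |w + 7|² < 1, hence R = 1.

R = 1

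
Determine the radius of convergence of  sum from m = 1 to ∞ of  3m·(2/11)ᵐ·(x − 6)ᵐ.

R = 11/2

By the ratio test, |a_{m+1}/a_m| = [3(m+1)/3m] · 2/11 → 2/11.
Convergence for |x − 6| · 2/11 < 1, i.e. |x − 6| < 11/2. So R = 11/2.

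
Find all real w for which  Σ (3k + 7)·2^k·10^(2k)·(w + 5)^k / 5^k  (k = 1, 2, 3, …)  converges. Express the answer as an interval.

(-201/40, -199/40)

The ratio of consecutive coefficients is [(3(k+1) + 7)/(3k + 7)] · 2·100/5 → 40.
Convergence for |w + 5| · 40 < 1, i.e. |w + 5| < 1/40. So R = 1/40.
Check w = -199/40: the terms have absolute value of order k, which does not tend to 0, so the series diverges by the divergence test.
Endpoint w = -201/40: the terms have absolute value of order k, which does not tend to 0, so the series diverges by the divergence test.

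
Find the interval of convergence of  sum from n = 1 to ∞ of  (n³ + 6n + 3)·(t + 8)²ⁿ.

(-9, -7)

Apply the ratio test: |a_{n+1}| / |a_n| = ((n+1)³ + 6(n+1) + 3)/(n³ + 6n + 3), which tends to 1 as n → ∞.
Writing y = (t + 8)², the series in y has radius 1, so |t + 8| < √(1) = 1 and R = 1.
When t = -7, the terms do not tend to 0, so the series diverges.
At t = -9: the terms do not tend to 0, so the series diverges.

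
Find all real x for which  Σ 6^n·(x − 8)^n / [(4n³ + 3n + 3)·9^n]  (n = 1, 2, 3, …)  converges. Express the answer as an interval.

[13/2, 19/2]

The ratio of consecutive coefficients is [(4n³ + 3n + 3)/(4(n+1)³ + 3(n+1) + 3)] · 6/9 → 2/3.
Hence the series converges for |x − 8| < 1/(2/3) = 3/2, so the radius of convergence is 3/2.
At x = 19/2: the series is dominated by a constant times Σ 1/n³, which converges (p = 3 > 1).
When x = 13/2, absolute convergence follows by limit comparison with Σ 1/n³.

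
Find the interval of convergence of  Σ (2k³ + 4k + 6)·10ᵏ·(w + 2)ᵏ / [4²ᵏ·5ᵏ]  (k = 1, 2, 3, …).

Ratio test: |a_{k+1}/a_k| = [(2(k+1)³ + 4(k+1) + 6)/(2k³ + 4k + 6)] · 10/(16·5) → 1/8 as k → ∞.
Convergence for |w + 2| · 1/8 < 1, i.e. |w + 2| < 8. So R = 8.
Endpoint w = 6: the terms do not tend to 0, so the series diverges.
At w = -10: the terms do not tend to 0, so the series diverges.

(-10, 6)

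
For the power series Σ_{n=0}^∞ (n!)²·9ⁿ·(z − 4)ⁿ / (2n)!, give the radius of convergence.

R = 4/9

Apply the ratio test: |a_{n+1}| / |a_n| = (n+1)²/[(2n+1)·(2n+2)] · 9, which tends to 9/4 as n → ∞.
The series converges when 9/4 · |z − 4| < 1, giving R = 4/9.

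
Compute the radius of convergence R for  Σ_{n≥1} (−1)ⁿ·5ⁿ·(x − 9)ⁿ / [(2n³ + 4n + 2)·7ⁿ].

R = 7/5

Apply the ratio test: |a_{n+1}| / |a_n| = [(2n³ + 4n + 2)/(2(n+1)³ + 4(n+1) + 2)] · 5/7, which tends to 5/7 as n → ∞.
Thus R = 1/(5/7) = 7/5.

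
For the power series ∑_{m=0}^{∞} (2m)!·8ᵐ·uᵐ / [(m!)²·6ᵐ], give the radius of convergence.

R = 3/16

Ratio test: |a_{m+1}/a_m| = (2m+1)·(2m+2)/(m+1)² · 8/6 → 16/3 as m → ∞.
Convergence for |u| · 16/3 < 1, i.e. |u| < 3/16. So R = 3/16.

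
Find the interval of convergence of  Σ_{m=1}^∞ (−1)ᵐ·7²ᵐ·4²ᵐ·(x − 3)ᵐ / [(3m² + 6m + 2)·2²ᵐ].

Ratio test: |a_{m+1}/a_m| = [(3m² + 6m + 2)/(3(m+1)² + 6(m+1) + 2)] · 49·16/4 → 196 as m → ∞.
The series converges when 196 · |x − 3| < 1, giving R = 1/196.
At x = 589/196: the terms are on the order of 1/m², so the series converges absolutely by comparison with the p-series (p = 2 > 1).
When x = 587/196, the terms are on the order of 1/m², so the series converges absolutely by comparison with the p-series (p = 2 > 1).

[587/196, 589/196]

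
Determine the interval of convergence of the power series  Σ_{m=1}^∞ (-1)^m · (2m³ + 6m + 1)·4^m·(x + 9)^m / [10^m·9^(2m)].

Ratio test: |a_{m+1}/a_m| = [(2(m+1)³ + 6(m+1) + 1)/(2m³ + 6m + 1)] · 4/(10·81) → 2/405 as m → ∞.
Convergence for |x + 9| · 2/405 < 1, i.e. |x + 9| < 405/2. So R = 405/2.
Check x = 387/2: the m-th term does not approach 0; divergence by the term test.
Check x = -423/2: the terms do not tend to 0, so the series diverges.

(-423/2, 387/2)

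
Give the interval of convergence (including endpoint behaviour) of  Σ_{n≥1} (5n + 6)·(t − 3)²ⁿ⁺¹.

Ratio test: |a_{n+1}/a_n| = (5(n+1) + 6)/(5n + 6) → 1 as n → ∞.
Since the exponent of (t − 3) increases by 2 each term, convergence requires |t − 3|² < 1, hence R = 1.
When t = 4, the terms do not tend to 0, so the series diverges.
At t = 2: the terms have absolute value of order n, which does not tend to 0, so the series diverges by the divergence test.

(2, 4)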